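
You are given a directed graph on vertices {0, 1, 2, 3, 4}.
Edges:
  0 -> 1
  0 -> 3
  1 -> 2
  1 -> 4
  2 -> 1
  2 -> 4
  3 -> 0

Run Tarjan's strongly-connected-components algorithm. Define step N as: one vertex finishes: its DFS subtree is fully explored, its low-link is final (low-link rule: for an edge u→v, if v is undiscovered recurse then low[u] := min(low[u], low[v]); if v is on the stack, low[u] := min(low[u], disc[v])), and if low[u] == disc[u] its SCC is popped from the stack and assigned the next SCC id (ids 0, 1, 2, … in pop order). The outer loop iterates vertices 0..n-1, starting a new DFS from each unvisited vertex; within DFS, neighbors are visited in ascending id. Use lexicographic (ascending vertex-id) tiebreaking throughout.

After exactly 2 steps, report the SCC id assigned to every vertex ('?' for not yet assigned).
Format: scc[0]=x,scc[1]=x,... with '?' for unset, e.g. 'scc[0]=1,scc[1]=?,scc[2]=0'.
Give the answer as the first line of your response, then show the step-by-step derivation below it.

scc[0]=?,scc[1]=?,scc[2]=?,scc[3]=?,scc[4]=0

step 1: low=(low[0]=0,low[1]=1,low[2]=1,low[3]=?,low[4]=3); scc=(scc[0]=?,scc[1]=?,scc[2]=?,scc[3]=?,scc[4]=0)
step 2: low=(low[0]=0,low[1]=1,low[2]=1,low[3]=?,low[4]=3); scc=(scc[0]=?,scc[1]=?,scc[2]=?,scc[3]=?,scc[4]=0)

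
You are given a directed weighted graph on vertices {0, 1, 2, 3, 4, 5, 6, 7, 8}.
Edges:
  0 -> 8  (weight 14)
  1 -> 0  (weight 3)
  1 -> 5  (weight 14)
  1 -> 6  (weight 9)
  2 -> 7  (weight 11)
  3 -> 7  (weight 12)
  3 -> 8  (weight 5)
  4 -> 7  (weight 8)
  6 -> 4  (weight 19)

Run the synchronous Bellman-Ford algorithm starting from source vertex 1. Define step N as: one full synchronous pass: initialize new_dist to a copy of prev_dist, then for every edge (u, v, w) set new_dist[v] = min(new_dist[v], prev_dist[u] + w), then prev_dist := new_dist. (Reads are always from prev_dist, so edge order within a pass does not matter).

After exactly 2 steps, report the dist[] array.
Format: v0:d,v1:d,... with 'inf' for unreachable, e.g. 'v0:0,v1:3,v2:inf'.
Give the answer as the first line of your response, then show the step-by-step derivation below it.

v0:3,v1:0,v2:inf,v3:inf,v4:28,v5:14,v6:9,v7:inf,v8:17

step 1: dist = v0:3,v1:0,v2:inf,v3:inf,v4:inf,v5:14,v6:9,v7:inf,v8:inf
step 2: dist = v0:3,v1:0,v2:inf,v3:inf,v4:28,v5:14,v6:9,v7:inf,v8:17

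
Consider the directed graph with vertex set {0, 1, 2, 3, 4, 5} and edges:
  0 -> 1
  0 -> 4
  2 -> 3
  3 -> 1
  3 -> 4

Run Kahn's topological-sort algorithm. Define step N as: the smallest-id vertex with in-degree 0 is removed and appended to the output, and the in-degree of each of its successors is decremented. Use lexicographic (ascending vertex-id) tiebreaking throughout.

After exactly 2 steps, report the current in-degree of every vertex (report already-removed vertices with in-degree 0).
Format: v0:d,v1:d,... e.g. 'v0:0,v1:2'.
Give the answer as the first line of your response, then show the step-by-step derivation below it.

v0:0,v1:1,v2:0,v3:0,v4:1,v5:0

step 1: output 0; order=[0]; indeg=(0,1,0,1,1,0)
step 2: output 2; order=[0,2]; indeg=(0,1,0,0,1,0)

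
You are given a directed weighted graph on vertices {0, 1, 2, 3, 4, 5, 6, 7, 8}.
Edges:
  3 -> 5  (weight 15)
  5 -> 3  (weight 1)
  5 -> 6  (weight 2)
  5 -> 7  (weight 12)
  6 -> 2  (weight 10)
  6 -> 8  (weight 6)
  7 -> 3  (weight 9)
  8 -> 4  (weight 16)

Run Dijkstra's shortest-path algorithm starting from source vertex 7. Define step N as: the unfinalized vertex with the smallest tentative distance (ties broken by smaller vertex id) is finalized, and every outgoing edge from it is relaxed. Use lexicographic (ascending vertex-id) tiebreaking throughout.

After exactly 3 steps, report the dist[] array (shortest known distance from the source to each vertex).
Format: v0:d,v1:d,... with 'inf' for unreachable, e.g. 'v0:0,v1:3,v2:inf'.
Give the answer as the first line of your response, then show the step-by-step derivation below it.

v0:inf,v1:inf,v2:inf,v3:9,v4:inf,v5:24,v6:26,v7:0,v8:inf

step 1: dist = v0:inf,v1:inf,v2:inf,v3:9,v4:inf,v5:inf,v6:inf,v7:0,v8:inf
step 2: dist = v0:inf,v1:inf,v2:inf,v3:9,v4:inf,v5:24,v6:inf,v7:0,v8:inf
step 3: dist = v0:inf,v1:inf,v2:inf,v3:9,v4:inf,v5:24,v6:26,v7:0,v8:inf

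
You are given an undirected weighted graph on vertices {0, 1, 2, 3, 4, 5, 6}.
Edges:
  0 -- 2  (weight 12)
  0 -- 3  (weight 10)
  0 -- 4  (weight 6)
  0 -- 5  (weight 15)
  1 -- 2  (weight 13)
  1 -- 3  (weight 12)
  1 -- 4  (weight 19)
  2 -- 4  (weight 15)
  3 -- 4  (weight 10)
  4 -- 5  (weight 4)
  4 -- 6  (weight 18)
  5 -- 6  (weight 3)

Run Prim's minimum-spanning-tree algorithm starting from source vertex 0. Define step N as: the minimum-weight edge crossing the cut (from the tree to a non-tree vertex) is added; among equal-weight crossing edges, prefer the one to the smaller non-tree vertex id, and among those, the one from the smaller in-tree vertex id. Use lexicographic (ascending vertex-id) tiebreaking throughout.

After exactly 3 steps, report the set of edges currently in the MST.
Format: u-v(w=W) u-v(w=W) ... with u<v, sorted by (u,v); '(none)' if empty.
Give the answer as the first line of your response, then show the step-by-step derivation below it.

0-4(w=6) 4-5(w=4) 5-6(w=3)

step 1: add edge 0-4 (w=6); MST = {0-4(w=6)}
step 2: add edge 4-5 (w=4); MST = {0-4(w=6) 4-5(w=4)}
step 3: add edge 5-6 (w=3); MST = {0-4(w=6) 4-5(w=4) 5-6(w=3)}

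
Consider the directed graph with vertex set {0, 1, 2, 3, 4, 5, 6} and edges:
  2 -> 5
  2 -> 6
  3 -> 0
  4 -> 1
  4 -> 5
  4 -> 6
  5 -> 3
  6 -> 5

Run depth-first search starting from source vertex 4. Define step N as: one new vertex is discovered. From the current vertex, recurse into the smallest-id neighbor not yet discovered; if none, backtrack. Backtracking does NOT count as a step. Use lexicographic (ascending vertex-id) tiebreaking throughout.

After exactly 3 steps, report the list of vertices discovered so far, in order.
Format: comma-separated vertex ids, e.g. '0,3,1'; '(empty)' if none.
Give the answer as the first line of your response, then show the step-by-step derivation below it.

4,1,5

step 1: discover 4; path=4; order=4
step 2: discover 1; path=4>1; order=4,1
step 3: discover 5; path=4>5; order=4,1,5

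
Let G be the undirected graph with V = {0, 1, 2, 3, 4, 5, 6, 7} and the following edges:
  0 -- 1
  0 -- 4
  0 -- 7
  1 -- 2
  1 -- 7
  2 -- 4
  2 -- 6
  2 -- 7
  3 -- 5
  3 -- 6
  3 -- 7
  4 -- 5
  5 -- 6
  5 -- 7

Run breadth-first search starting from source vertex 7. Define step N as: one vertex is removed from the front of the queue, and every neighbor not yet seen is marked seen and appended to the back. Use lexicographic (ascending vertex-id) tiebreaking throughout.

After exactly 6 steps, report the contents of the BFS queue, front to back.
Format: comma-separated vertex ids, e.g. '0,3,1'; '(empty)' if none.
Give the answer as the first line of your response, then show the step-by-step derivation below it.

4,6

step 1: dequeue 7; queue=[0,1,2,3,5]; order=7
step 2: dequeue 0; queue=[1,2,3,5,4]; order=7,0
step 3: dequeue 1; queue=[2,3,5,4]; order=7,0,1
step 4: dequeue 2; queue=[3,5,4,6]; order=7,0,1,2
step 5: dequeue 3; queue=[5,4,6]; order=7,0,1,2,3
step 6: dequeue 5; queue=[4,6]; order=7,0,1,2,3,5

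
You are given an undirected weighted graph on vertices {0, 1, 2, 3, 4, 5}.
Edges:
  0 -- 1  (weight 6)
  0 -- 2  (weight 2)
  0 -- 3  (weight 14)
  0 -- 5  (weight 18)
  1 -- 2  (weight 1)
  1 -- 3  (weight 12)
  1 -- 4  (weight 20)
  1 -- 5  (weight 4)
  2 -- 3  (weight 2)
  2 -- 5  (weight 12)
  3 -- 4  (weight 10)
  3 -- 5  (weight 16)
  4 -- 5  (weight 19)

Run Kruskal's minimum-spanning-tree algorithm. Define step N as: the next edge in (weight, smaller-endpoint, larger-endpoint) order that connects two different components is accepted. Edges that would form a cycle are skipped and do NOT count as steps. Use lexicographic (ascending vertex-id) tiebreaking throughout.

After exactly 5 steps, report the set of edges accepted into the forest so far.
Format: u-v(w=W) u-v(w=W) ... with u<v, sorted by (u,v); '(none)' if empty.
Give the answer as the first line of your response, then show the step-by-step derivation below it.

0-2(w=2) 1-2(w=1) 1-5(w=4) 2-3(w=2) 3-4(w=10)

step 1: add edge 1-2 (w=1); MST = {1-2(w=1)}
step 2: add edge 0-2 (w=2); MST = {0-2(w=2) 1-2(w=1)}
step 3: add edge 2-3 (w=2); MST = {0-2(w=2) 1-2(w=1) 2-3(w=2)}
step 4: add edge 1-5 (w=4); MST = {0-2(w=2) 1-2(w=1) 1-5(w=4) 2-3(w=2)}
step 5: add edge 3-4 (w=10); MST = {0-2(w=2) 1-2(w=1) 1-5(w=4) 2-3(w=2) 3-4(w=10)}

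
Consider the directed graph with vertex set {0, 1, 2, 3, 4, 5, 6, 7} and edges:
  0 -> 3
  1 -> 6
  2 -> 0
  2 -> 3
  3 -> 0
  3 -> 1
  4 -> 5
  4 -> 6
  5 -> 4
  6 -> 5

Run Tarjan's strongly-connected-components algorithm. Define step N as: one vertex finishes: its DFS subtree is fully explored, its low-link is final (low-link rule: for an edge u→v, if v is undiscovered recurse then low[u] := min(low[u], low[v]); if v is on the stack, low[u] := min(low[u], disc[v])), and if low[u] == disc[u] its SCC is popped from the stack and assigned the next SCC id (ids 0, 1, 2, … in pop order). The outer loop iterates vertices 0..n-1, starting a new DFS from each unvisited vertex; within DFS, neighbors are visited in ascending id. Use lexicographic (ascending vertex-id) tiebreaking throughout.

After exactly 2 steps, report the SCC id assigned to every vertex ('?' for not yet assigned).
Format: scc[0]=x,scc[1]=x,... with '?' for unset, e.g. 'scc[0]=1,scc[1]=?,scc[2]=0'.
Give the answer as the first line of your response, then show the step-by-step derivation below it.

scc[0]=?,scc[1]=?,scc[2]=?,scc[3]=?,scc[4]=?,scc[5]=?,scc[6]=?,scc[7]=?

step 1: low=(low[0]=0,low[1]=2,low[2]=?,low[3]=0,low[4]=3,low[5]=4,low[6]=3,low[7]=?); scc=(scc[0]=?,scc[1]=?,scc[2]=?,scc[3]=?,scc[4]=?,scc[5]=?,scc[6]=?,scc[7]=?)
step 2: low=(low[0]=0,low[1]=2,low[2]=?,low[3]=0,low[4]=3,low[5]=3,low[6]=3,low[7]=?); scc=(scc[0]=?,scc[1]=?,scc[2]=?,scc[3]=?,scc[4]=?,scc[5]=?,scc[6]=?,scc[7]=?)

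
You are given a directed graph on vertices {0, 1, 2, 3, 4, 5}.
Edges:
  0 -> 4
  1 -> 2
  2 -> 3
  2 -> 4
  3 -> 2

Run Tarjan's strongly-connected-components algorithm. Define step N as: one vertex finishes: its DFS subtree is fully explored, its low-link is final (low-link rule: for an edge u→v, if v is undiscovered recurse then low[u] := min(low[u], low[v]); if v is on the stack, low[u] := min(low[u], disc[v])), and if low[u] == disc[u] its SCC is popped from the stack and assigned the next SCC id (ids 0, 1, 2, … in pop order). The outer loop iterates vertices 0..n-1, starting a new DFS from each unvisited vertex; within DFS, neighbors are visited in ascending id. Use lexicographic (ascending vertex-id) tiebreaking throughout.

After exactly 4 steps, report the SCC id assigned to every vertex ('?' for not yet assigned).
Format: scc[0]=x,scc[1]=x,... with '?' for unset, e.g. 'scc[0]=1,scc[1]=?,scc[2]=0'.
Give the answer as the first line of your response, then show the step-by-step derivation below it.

scc[0]=1,scc[1]=?,scc[2]=2,scc[3]=2,scc[4]=0,scc[5]=?

step 1: low=(low[0]=0,low[1]=?,low[2]=?,low[3]=?,low[4]=1,low[5]=?); scc=(scc[0]=?,scc[1]=?,scc[2]=?,scc[3]=?,scc[4]=0,scc[5]=?)
step 2: low=(low[0]=0,low[1]=?,low[2]=?,low[3]=?,low[4]=1,low[5]=?); scc=(scc[0]=1,scc[1]=?,scc[2]=?,scc[3]=?,scc[4]=0,scc[5]=?)
step 3: low=(low[0]=0,low[1]=2,low[2]=3,low[3]=3,low[4]=1,low[5]=?); scc=(scc[0]=1,scc[1]=?,scc[2]=?,scc[3]=?,scc[4]=0,scc[5]=?)
step 4: low=(low[0]=0,low[1]=2,low[2]=3,low[3]=3,low[4]=1,low[5]=?); scc=(scc[0]=1,scc[1]=?,scc[2]=2,scc[3]=2,scc[4]=0,scc[5]=?)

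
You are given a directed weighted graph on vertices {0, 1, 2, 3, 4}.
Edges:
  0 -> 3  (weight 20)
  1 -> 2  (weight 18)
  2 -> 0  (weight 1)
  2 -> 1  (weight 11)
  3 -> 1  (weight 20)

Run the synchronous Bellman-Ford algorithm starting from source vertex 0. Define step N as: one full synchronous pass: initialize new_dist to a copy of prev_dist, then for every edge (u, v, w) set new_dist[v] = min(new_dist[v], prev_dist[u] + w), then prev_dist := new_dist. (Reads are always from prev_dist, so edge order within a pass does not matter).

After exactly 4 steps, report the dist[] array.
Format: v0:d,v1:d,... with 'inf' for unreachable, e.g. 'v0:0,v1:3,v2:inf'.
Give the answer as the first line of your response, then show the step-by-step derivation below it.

v0:0,v1:40,v2:58,v3:20,v4:inf

step 1: dist = v0:0,v1:inf,v2:inf,v3:20,v4:inf
step 2: dist = v0:0,v1:40,v2:inf,v3:20,v4:inf
step 3: dist = v0:0,v1:40,v2:58,v3:20,v4:inf
step 4: dist = v0:0,v1:40,v2:58,v3:20,v4:inf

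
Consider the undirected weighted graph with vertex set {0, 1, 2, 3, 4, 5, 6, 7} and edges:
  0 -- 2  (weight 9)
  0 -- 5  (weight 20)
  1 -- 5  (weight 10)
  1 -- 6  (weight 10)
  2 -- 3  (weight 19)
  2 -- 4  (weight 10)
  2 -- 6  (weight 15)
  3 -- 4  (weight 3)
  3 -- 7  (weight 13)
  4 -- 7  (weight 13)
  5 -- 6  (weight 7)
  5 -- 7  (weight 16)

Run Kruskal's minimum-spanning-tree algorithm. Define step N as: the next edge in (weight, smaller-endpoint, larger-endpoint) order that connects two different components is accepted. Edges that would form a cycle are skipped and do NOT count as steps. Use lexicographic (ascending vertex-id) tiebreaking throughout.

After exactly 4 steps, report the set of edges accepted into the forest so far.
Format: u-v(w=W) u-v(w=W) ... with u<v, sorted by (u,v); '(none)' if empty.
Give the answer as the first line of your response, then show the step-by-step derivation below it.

0-2(w=9) 1-5(w=10) 3-4(w=3) 5-6(w=7)

step 1: add edge 3-4 (w=3); MST = {3-4(w=3)}
step 2: add edge 5-6 (w=7); MST = {3-4(w=3) 5-6(w=7)}
step 3: add edge 0-2 (w=9); MST = {0-2(w=9) 3-4(w=3) 5-6(w=7)}
step 4: add edge 1-5 (w=10); MST = {0-2(w=9) 1-5(w=10) 3-4(w=3) 5-6(w=7)}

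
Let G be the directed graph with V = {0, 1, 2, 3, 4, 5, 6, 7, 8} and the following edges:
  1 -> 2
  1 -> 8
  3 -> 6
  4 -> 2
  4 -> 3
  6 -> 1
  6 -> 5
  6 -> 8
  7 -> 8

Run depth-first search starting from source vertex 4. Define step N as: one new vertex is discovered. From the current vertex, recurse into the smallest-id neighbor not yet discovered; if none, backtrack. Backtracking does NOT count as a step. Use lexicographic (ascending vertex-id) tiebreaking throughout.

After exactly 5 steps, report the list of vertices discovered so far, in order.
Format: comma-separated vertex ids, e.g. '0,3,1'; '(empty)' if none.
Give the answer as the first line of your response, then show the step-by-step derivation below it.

4,2,3,6,1

step 1: discover 4; path=4; order=4
step 2: discover 2; path=4>2; order=4,2
step 3: discover 3; path=4>3; order=4,2,3
step 4: discover 6; path=4>3>6; order=4,2,3,6
step 5: discover 1; path=4>3>6>1; order=4,2,3,6,1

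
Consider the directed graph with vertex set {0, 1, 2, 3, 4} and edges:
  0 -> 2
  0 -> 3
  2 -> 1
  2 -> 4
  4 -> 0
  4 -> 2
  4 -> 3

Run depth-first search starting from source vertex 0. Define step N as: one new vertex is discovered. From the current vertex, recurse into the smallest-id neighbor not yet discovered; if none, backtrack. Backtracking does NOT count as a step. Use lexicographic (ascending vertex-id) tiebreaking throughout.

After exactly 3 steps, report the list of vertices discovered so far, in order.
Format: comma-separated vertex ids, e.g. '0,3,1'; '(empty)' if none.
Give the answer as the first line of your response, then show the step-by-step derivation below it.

0,2,1

step 1: discover 0; path=0; order=0
step 2: discover 2; path=0>2; order=0,2
step 3: discover 1; path=0>2>1; order=0,2,1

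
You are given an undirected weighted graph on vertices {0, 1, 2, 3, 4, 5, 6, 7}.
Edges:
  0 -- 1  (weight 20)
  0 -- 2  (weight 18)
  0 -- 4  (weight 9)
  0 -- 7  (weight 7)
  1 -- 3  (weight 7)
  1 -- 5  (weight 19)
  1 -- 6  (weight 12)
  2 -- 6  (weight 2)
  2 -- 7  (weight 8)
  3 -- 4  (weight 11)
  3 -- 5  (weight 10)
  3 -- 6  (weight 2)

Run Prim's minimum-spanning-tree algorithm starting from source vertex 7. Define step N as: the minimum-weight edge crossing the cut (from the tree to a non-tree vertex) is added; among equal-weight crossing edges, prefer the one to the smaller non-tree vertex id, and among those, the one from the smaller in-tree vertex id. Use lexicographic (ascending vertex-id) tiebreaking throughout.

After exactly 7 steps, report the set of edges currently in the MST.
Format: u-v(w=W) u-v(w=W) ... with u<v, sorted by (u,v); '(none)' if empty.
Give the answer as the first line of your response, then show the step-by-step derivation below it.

0-4(w=9) 0-7(w=7) 1-3(w=7) 2-6(w=2) 2-7(w=8) 3-5(w=10) 3-6(w=2)

step 1: add edge 0-7 (w=7); MST = {0-7(w=7)}
step 2: add edge 2-7 (w=8); MST = {0-7(w=7) 2-7(w=8)}
step 3: add edge 2-6 (w=2); MST = {0-7(w=7) 2-6(w=2) 2-7(w=8)}
step 4: add edge 3-6 (w=2); MST = {0-7(w=7) 2-6(w=2) 2-7(w=8) 3-6(w=2)}
step 5: add edge 1-3 (w=7); MST = {0-7(w=7) 1-3(w=7) 2-6(w=2) 2-7(w=8) 3-6(w=2)}
step 6: add edge 0-4 (w=9); MST = {0-4(w=9) 0-7(w=7) 1-3(w=7) 2-6(w=2) 2-7(w=8) 3-6(w=2)}
step 7: add edge 3-5 (w=10); MST = {0-4(w=9) 0-7(w=7) 1-3(w=7) 2-6(w=2) 2-7(w=8) 3-5(w=10) 3-6(w=2)}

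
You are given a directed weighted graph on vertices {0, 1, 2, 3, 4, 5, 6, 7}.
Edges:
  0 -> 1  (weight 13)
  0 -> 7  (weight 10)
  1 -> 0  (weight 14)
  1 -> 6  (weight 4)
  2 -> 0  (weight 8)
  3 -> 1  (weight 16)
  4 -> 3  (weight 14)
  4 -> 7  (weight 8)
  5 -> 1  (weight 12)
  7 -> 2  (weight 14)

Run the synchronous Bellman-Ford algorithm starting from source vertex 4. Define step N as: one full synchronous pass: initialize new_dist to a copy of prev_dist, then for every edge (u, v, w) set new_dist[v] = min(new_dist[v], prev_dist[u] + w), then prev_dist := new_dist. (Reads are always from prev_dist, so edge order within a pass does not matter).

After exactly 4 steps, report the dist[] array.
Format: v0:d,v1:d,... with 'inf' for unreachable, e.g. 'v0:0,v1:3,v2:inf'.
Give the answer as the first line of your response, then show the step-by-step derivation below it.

v0:30,v1:30,v2:22,v3:14,v4:0,v5:inf,v6:34,v7:8

step 1: dist = v0:inf,v1:inf,v2:inf,v3:14,v4:0,v5:inf,v6:inf,v7:8
step 2: dist = v0:inf,v1:30,v2:22,v3:14,v4:0,v5:inf,v6:inf,v7:8
step 3: dist = v0:30,v1:30,v2:22,v3:14,v4:0,v5:inf,v6:34,v7:8
step 4: dist = v0:30,v1:30,v2:22,v3:14,v4:0,v5:inf,v6:34,v7:8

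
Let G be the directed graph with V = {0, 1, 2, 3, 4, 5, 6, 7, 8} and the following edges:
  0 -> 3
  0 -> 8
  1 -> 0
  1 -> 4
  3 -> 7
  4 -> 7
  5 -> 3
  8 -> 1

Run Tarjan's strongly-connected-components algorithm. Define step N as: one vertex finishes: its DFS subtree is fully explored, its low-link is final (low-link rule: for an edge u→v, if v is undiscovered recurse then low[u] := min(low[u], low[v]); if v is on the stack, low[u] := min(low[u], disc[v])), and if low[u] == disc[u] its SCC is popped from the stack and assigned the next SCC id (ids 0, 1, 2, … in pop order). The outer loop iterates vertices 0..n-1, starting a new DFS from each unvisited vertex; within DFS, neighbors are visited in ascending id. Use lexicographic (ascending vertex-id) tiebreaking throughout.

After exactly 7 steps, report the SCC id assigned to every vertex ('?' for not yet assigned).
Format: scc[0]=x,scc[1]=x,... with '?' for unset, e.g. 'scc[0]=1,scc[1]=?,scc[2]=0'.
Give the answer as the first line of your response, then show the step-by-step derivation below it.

scc[0]=3,scc[1]=3,scc[2]=4,scc[3]=1,scc[4]=2,scc[5]=?,scc[6]=?,scc[7]=0,scc[8]=3

step 1: low=(low[0]=0,low[1]=?,low[2]=?,low[3]=1,low[4]=?,low[5]=?,low[6]=?,low[7]=2,low[8]=?); scc=(scc[0]=?,scc[1]=?,scc[2]=?,scc[3]=?,scc[4]=?,scc[5]=?,scc[6]=?,scc[7]=0,scc[8]=?)
step 2: low=(low[0]=0,low[1]=?,low[2]=?,low[3]=1,low[4]=?,low[5]=?,low[6]=?,low[7]=2,low[8]=?); scc=(scc[0]=?,scc[1]=?,scc[2]=?,scc[3]=1,scc[4]=?,scc[5]=?,scc[6]=?,scc[7]=0,scc[8]=?)
step 3: low=(low[0]=0,low[1]=0,low[2]=?,low[3]=1,low[4]=5,low[5]=?,low[6]=?,low[7]=2,low[8]=3); scc=(scc[0]=?,scc[1]=?,scc[2]=?,scc[3]=1,scc[4]=2,scc[5]=?,scc[6]=?,scc[7]=0,scc[8]=?)
step 4: low=(low[0]=0,low[1]=0,low[2]=?,low[3]=1,low[4]=5,low[5]=?,low[6]=?,low[7]=2,low[8]=3); scc=(scc[0]=?,scc[1]=?,scc[2]=?,scc[3]=1,scc[4]=2,scc[5]=?,scc[6]=?,scc[7]=0,scc[8]=?)
step 5: low=(low[0]=0,low[1]=0,low[2]=?,low[3]=1,low[4]=5,low[5]=?,low[6]=?,low[7]=2,low[8]=0); scc=(scc[0]=?,scc[1]=?,scc[2]=?,scc[3]=1,scc[4]=2,scc[5]=?,scc[6]=?,scc[7]=0,scc[8]=?)
step 6: low=(low[0]=0,low[1]=0,low[2]=?,low[3]=1,low[4]=5,low[5]=?,low[6]=?,low[7]=2,low[8]=0); scc=(scc[0]=3,scc[1]=3,scc[2]=?,scc[3]=1,scc[4]=2,scc[5]=?,scc[6]=?,scc[7]=0,scc[8]=3)
step 7: low=(low[0]=0,low[1]=0,low[2]=6,low[3]=1,low[4]=5,low[5]=?,low[6]=?,low[7]=2,low[8]=0); scc=(scc[0]=3,scc[1]=3,scc[2]=4,scc[3]=1,scc[4]=2,scc[5]=?,scc[6]=?,scc[7]=0,scc[8]=3)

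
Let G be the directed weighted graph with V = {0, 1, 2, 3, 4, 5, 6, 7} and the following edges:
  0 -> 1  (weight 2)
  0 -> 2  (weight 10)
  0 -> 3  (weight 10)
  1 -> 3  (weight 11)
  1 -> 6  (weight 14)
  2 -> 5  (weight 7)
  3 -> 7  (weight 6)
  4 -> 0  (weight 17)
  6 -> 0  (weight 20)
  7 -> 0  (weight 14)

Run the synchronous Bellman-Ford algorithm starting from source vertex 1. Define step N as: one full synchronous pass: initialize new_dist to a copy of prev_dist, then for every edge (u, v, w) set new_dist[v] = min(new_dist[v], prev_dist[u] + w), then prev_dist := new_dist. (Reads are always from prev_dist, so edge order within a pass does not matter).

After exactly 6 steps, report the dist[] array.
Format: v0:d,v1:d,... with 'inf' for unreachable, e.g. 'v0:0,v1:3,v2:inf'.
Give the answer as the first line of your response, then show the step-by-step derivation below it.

v0:31,v1:0,v2:41,v3:11,v4:inf,v5:48,v6:14,v7:17

step 1: dist = v0:inf,v1:0,v2:inf,v3:11,v4:inf,v5:inf,v6:14,v7:inf
step 2: dist = v0:34,v1:0,v2:inf,v3:11,v4:inf,v5:inf,v6:14,v7:17
step 3: dist = v0:31,v1:0,v2:44,v3:11,v4:inf,v5:inf,v6:14,v7:17
step 4: dist = v0:31,v1:0,v2:41,v3:11,v4:inf,v5:51,v6:14,v7:17
step 5: dist = v0:31,v1:0,v2:41,v3:11,v4:inf,v5:48,v6:14,v7:17
step 6: dist = v0:31,v1:0,v2:41,v3:11,v4:inf,v5:48,v6:14,v7:17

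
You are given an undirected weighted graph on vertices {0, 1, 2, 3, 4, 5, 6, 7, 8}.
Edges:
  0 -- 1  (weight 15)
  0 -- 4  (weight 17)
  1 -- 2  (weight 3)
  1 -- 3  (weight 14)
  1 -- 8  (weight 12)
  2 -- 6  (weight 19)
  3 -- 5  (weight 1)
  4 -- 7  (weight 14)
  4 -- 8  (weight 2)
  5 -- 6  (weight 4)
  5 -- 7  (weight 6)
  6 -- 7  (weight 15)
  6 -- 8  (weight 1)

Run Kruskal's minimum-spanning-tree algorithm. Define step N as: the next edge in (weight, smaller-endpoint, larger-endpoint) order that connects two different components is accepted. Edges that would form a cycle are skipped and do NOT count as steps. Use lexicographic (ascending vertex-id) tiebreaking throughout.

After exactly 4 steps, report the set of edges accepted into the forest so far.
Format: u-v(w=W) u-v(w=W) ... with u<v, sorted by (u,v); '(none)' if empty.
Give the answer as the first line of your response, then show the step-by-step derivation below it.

1-2(w=3) 3-5(w=1) 4-8(w=2) 6-8(w=1)

step 1: add edge 3-5 (w=1); MST = {3-5(w=1)}
step 2: add edge 6-8 (w=1); MST = {3-5(w=1) 6-8(w=1)}
step 3: add edge 4-8 (w=2); MST = {3-5(w=1) 4-8(w=2) 6-8(w=1)}
step 4: add edge 1-2 (w=3); MST = {1-2(w=3) 3-5(w=1) 4-8(w=2) 6-8(w=1)}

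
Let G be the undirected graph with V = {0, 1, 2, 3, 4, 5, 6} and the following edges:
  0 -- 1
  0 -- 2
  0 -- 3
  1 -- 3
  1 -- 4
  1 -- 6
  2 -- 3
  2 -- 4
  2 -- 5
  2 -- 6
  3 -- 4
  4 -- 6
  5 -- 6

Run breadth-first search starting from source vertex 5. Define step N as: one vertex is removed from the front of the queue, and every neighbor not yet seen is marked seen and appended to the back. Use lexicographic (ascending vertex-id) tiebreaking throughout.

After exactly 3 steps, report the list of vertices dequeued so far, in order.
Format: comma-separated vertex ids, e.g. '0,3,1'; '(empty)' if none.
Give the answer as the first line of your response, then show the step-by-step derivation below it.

5,2,6

step 1: dequeue 5; queue=[2,6]; order=5
step 2: dequeue 2; queue=[6,0,3,4]; order=5,2
step 3: dequeue 6; queue=[0,3,4,1]; order=5,2,6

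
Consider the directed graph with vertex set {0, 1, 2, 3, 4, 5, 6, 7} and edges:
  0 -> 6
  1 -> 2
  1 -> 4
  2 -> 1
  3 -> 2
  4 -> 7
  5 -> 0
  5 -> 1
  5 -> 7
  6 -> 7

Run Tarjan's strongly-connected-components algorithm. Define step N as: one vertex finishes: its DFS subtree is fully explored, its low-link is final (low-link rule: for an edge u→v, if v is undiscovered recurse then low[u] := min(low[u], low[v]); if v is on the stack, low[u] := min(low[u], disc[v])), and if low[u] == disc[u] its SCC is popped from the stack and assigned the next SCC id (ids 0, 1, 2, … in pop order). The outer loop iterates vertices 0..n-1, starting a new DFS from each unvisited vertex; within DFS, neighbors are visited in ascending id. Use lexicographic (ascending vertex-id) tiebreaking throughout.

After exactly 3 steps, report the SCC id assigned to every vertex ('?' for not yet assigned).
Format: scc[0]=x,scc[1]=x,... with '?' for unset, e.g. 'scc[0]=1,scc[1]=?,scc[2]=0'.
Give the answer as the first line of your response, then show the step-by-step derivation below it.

scc[0]=2,scc[1]=?,scc[2]=?,scc[3]=?,scc[4]=?,scc[5]=?,scc[6]=1,scc[7]=0

step 1: low=(low[0]=0,low[1]=?,low[2]=?,low[3]=?,low[4]=?,low[5]=?,low[6]=1,low[7]=2); scc=(scc[0]=?,scc[1]=?,scc[2]=?,scc[3]=?,scc[4]=?,scc[5]=?,scc[6]=?,scc[7]=0)
step 2: low=(low[0]=0,low[1]=?,low[2]=?,low[3]=?,low[4]=?,low[5]=?,low[6]=1,low[7]=2); scc=(scc[0]=?,scc[1]=?,scc[2]=?,scc[3]=?,scc[4]=?,scc[5]=?,scc[6]=1,scc[7]=0)
step 3: low=(low[0]=0,low[1]=?,low[2]=?,low[3]=?,low[4]=?,low[5]=?,low[6]=1,low[7]=2); scc=(scc[0]=2,scc[1]=?,scc[2]=?,scc[3]=?,scc[4]=?,scc[5]=?,scc[6]=1,scc[7]=0)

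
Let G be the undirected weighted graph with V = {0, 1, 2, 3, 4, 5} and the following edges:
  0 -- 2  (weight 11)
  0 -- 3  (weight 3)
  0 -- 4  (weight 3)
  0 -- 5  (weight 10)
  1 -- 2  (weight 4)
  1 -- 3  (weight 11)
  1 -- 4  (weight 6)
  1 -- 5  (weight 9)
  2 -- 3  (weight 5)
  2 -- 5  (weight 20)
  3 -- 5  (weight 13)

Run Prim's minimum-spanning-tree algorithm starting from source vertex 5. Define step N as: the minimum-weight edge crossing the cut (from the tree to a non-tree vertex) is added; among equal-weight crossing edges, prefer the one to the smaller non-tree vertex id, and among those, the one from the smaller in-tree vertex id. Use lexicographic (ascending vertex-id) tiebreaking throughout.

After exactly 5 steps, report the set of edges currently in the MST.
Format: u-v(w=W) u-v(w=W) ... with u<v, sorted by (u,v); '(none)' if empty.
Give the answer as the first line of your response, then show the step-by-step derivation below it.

0-3(w=3) 0-4(w=3) 1-2(w=4) 1-5(w=9) 2-3(w=5)

step 1: add edge 1-5 (w=9); MST = {1-5(w=9)}
step 2: add edge 1-2 (w=4); MST = {1-2(w=4) 1-5(w=9)}
step 3: add edge 2-3 (w=5); MST = {1-2(w=4) 1-5(w=9) 2-3(w=5)}
step 4: add edge 0-3 (w=3); MST = {0-3(w=3) 1-2(w=4) 1-5(w=9) 2-3(w=5)}
step 5: add edge 0-4 (w=3); MST = {0-3(w=3) 0-4(w=3) 1-2(w=4) 1-5(w=9) 2-3(w=5)}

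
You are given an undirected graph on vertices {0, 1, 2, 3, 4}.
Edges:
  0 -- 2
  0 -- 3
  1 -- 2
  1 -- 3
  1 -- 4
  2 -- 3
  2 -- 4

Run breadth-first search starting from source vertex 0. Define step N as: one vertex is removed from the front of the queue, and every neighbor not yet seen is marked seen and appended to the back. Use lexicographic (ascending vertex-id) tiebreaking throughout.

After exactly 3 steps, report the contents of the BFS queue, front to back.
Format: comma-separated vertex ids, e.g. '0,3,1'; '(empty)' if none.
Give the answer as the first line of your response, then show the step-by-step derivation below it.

1,4

step 1: dequeue 0; queue=[2,3]; order=0
step 2: dequeue 2; queue=[3,1,4]; order=0,2
step 3: dequeue 3; queue=[1,4]; order=0,2,3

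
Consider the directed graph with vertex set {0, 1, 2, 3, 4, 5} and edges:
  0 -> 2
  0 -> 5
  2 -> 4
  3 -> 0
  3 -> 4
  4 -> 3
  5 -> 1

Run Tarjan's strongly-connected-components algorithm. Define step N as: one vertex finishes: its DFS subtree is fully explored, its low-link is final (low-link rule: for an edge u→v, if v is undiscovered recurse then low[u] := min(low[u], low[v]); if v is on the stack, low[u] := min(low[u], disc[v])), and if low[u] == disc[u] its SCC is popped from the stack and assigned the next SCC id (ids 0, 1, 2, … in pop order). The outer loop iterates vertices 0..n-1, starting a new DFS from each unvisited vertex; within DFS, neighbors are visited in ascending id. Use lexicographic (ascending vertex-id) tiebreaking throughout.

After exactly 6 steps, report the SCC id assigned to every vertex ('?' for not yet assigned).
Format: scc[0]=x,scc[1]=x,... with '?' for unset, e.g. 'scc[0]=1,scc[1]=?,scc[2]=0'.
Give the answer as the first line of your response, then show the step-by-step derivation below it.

scc[0]=2,scc[1]=0,scc[2]=2,scc[3]=2,scc[4]=2,scc[5]=1

step 1: low=(low[0]=0,low[1]=?,low[2]=1,low[3]=0,low[4]=2,low[5]=?); scc=(scc[0]=?,scc[1]=?,scc[2]=?,scc[3]=?,scc[4]=?,scc[5]=?)
step 2: low=(low[0]=0,low[1]=?,low[2]=1,low[3]=0,low[4]=0,low[5]=?); scc=(scc[0]=?,scc[1]=?,scc[2]=?,scc[3]=?,scc[4]=?,scc[5]=?)
step 3: low=(low[0]=0,low[1]=?,low[2]=0,low[3]=0,low[4]=0,low[5]=?); scc=(scc[0]=?,scc[1]=?,scc[2]=?,scc[3]=?,scc[4]=?,scc[5]=?)
step 4: low=(low[0]=0,low[1]=5,low[2]=0,low[3]=0,low[4]=0,low[5]=4); scc=(scc[0]=?,scc[1]=0,scc[2]=?,scc[3]=?,scc[4]=?,scc[5]=?)
step 5: low=(low[0]=0,low[1]=5,low[2]=0,low[3]=0,low[4]=0,low[5]=4); scc=(scc[0]=?,scc[1]=0,scc[2]=?,scc[3]=?,scc[4]=?,scc[5]=1)
step 6: low=(low[0]=0,low[1]=5,low[2]=0,low[3]=0,low[4]=0,low[5]=4); scc=(scc[0]=2,scc[1]=0,scc[2]=2,scc[3]=2,scc[4]=2,scc[5]=1)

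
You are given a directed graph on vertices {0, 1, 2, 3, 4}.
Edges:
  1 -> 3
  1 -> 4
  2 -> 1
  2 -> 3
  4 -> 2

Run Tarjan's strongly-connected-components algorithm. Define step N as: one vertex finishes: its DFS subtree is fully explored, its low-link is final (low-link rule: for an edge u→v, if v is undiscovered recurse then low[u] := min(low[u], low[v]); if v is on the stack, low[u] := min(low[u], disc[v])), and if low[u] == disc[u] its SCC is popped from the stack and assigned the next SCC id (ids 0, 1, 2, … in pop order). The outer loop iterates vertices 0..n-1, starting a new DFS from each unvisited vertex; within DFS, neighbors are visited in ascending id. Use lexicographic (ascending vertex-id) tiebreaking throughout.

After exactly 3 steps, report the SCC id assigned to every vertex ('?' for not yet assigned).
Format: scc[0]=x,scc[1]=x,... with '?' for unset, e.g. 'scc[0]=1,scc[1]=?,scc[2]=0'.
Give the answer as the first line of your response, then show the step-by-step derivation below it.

scc[0]=0,scc[1]=?,scc[2]=?,scc[3]=1,scc[4]=?

step 1: low=(low[0]=0,low[1]=?,low[2]=?,low[3]=?,low[4]=?); scc=(scc[0]=0,scc[1]=?,scc[2]=?,scc[3]=?,scc[4]=?)
step 2: low=(low[0]=0,low[1]=1,low[2]=?,low[3]=2,low[4]=?); scc=(scc[0]=0,scc[1]=?,scc[2]=?,scc[3]=1,scc[4]=?)
step 3: low=(low[0]=0,low[1]=1,low[2]=1,low[3]=2,low[4]=3); scc=(scc[0]=0,scc[1]=?,scc[2]=?,scc[3]=1,scc[4]=?)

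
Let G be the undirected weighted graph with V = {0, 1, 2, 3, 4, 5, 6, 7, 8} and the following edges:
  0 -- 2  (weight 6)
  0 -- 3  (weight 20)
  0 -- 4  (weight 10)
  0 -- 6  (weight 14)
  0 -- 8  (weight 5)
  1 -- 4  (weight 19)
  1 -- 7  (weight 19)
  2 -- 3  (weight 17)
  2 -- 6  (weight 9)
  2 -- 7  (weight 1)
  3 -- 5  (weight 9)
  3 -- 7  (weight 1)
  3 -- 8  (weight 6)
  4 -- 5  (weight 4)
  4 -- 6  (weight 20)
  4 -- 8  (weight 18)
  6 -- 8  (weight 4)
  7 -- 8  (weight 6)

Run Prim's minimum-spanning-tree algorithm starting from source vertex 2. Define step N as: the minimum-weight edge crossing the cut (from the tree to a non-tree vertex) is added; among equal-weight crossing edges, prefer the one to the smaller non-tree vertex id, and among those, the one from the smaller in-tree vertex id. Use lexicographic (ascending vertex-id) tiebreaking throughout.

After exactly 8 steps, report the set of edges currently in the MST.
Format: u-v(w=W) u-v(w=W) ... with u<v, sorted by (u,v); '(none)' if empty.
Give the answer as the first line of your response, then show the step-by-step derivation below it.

0-2(w=6) 0-8(w=5) 1-4(w=19) 2-7(w=1) 3-5(w=9) 3-7(w=1) 4-5(w=4) 6-8(w=4)

step 1: add edge 2-7 (w=1); MST = {2-7(w=1)}
step 2: add edge 3-7 (w=1); MST = {2-7(w=1) 3-7(w=1)}
step 3: add edge 0-2 (w=6); MST = {0-2(w=6) 2-7(w=1) 3-7(w=1)}
step 4: add edge 0-8 (w=5); MST = {0-2(w=6) 0-8(w=5) 2-7(w=1) 3-7(w=1)}
step 5: add edge 6-8 (w=4); MST = {0-2(w=6) 0-8(w=5) 2-7(w=1) 3-7(w=1) 6-8(w=4)}
step 6: add edge 3-5 (w=9); MST = {0-2(w=6) 0-8(w=5) 2-7(w=1) 3-5(w=9) 3-7(w=1) 6-8(w=4)}
step 7: add edge 4-5 (w=4); MST = {0-2(w=6) 0-8(w=5) 2-7(w=1) 3-5(w=9) 3-7(w=1) 4-5(w=4) 6-8(w=4)}
step 8: add edge 1-4 (w=19); MST = {0-2(w=6) 0-8(w=5) 1-4(w=19) 2-7(w=1) 3-5(w=9) 3-7(w=1) 4-5(w=4) 6-8(w=4)}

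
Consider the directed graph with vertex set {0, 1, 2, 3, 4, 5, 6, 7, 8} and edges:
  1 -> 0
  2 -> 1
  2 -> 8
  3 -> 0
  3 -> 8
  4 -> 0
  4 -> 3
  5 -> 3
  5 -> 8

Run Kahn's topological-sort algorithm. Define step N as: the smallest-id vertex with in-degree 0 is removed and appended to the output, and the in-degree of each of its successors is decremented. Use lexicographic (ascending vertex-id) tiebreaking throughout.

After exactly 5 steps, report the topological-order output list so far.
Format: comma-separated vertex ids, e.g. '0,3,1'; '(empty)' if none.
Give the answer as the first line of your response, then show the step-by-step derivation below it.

2,1,4,5,3

step 1: output 2; order=[2]; indeg=(3,0,0,2,0,0,0,0,2)
step 2: output 1; order=[2,1]; indeg=(2,0,0,2,0,0,0,0,2)
step 3: output 4; order=[2,1,4]; indeg=(1,0,0,1,0,0,0,0,2)
step 4: output 5; order=[2,1,4,5]; indeg=(1,0,0,0,0,0,0,0,1)
step 5: output 3; order=[2,1,4,5,3]; indeg=(0,0,0,0,0,0,0,0,0)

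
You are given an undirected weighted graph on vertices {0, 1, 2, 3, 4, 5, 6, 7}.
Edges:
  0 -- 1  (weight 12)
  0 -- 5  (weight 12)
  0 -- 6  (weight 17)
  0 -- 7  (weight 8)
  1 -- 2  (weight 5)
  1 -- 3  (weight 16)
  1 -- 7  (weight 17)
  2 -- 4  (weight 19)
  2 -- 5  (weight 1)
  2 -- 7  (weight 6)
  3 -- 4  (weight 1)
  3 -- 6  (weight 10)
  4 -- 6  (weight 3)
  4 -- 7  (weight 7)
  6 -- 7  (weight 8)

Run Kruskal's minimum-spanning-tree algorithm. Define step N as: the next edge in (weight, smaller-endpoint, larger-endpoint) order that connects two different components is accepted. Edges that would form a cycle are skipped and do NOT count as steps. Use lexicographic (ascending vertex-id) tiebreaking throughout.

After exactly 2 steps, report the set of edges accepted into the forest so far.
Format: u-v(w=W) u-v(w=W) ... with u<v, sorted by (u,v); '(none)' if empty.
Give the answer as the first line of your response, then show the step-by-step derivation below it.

2-5(w=1) 3-4(w=1)

step 1: add edge 2-5 (w=1); MST = {2-5(w=1)}
step 2: add edge 3-4 (w=1); MST = {2-5(w=1) 3-4(w=1)}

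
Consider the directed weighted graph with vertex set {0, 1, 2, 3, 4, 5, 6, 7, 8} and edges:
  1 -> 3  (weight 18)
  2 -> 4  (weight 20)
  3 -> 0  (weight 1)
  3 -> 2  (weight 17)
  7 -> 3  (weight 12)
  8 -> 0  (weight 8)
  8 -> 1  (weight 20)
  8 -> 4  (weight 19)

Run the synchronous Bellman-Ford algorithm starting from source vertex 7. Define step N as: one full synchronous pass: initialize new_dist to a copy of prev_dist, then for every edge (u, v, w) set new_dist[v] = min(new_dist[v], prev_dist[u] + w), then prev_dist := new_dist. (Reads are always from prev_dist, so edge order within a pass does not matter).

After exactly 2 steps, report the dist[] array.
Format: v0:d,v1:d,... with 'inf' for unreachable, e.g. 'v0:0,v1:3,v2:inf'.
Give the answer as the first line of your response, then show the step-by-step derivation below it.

v0:13,v1:inf,v2:29,v3:12,v4:inf,v5:inf,v6:inf,v7:0,v8:inf

step 1: dist = v0:inf,v1:inf,v2:inf,v3:12,v4:inf,v5:inf,v6:inf,v7:0,v8:inf
step 2: dist = v0:13,v1:inf,v2:29,v3:12,v4:inf,v5:inf,v6:inf,v7:0,v8:inf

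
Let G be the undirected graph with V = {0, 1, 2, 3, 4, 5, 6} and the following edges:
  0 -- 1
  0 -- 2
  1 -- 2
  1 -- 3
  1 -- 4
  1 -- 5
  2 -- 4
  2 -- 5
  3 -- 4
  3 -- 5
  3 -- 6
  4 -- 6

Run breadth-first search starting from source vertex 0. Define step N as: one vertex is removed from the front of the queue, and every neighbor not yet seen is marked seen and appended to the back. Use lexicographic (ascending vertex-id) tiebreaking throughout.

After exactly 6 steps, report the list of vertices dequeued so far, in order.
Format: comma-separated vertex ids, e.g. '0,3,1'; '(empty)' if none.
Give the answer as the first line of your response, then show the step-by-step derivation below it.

0,1,2,3,4,5

step 1: dequeue 0; queue=[1,2]; order=0
step 2: dequeue 1; queue=[2,3,4,5]; order=0,1
step 3: dequeue 2; queue=[3,4,5]; order=0,1,2
step 4: dequeue 3; queue=[4,5,6]; order=0,1,2,3
step 5: dequeue 4; queue=[5,6]; order=0,1,2,3,4
step 6: dequeue 5; queue=[6]; order=0,1,2,3,4,5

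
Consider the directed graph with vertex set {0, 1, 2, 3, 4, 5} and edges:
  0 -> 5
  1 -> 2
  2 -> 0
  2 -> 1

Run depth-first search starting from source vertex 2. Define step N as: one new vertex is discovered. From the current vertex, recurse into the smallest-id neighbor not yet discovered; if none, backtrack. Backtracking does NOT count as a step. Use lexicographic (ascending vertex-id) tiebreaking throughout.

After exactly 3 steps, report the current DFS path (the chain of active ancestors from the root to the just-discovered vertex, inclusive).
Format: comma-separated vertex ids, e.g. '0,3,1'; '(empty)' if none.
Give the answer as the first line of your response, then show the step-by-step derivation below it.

2,0,5

step 1: discover 2; path=2; order=2
step 2: discover 0; path=2>0; order=2,0
step 3: discover 5; path=2>0>5; order=2,0,5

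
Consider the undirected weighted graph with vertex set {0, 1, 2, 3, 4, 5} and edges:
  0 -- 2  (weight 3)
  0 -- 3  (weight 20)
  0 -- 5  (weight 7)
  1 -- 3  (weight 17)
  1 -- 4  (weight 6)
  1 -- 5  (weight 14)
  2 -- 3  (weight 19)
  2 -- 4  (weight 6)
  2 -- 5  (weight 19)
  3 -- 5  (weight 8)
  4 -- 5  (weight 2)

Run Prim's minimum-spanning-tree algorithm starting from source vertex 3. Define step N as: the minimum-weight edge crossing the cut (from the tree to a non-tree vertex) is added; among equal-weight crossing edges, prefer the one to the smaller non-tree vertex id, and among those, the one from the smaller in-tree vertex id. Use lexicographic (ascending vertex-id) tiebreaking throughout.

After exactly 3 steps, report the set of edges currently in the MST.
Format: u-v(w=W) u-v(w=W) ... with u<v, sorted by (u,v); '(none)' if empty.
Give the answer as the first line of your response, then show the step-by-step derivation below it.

1-4(w=6) 3-5(w=8) 4-5(w=2)

step 1: add edge 3-5 (w=8); MST = {3-5(w=8)}
step 2: add edge 4-5 (w=2); MST = {3-5(w=8) 4-5(w=2)}
step 3: add edge 1-4 (w=6); MST = {1-4(w=6) 3-5(w=8) 4-5(w=2)}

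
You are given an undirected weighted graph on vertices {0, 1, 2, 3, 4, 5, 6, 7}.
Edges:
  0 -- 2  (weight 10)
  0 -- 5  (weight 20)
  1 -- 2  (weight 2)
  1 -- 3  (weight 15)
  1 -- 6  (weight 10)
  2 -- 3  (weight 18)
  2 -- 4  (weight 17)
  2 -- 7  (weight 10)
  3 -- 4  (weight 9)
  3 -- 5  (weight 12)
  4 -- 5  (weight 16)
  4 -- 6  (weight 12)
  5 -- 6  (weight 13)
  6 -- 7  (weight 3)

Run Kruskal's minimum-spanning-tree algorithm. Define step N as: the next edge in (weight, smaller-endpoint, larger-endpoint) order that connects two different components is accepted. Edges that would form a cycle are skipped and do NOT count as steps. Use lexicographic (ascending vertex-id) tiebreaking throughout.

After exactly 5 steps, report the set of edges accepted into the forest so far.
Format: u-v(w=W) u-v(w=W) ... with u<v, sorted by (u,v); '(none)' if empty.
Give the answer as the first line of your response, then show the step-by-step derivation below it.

0-2(w=10) 1-2(w=2) 1-6(w=10) 3-4(w=9) 6-7(w=3)

step 1: add edge 1-2 (w=2); MST = {1-2(w=2)}
step 2: add edge 6-7 (w=3); MST = {1-2(w=2) 6-7(w=3)}
step 3: add edge 3-4 (w=9); MST = {1-2(w=2) 3-4(w=9) 6-7(w=3)}
step 4: add edge 0-2 (w=10); MST = {0-2(w=10) 1-2(w=2) 3-4(w=9) 6-7(w=3)}
step 5: add edge 1-6 (w=10); MST = {0-2(w=10) 1-2(w=2) 1-6(w=10) 3-4(w=9) 6-7(w=3)}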